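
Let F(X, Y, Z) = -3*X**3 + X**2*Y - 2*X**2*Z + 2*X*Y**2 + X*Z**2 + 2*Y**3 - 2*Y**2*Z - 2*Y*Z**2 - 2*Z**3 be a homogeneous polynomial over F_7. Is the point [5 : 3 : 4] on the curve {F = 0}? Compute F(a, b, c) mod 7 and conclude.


F(5,3,4) ≡ 2 (mod 7); P is NOT on the curve.

Evaluate F(5, 3, 4) term-by-term (mod 7).
  -3*X**3 ↦ -3·125·1·1 = -375
  X**2*Y ↦ 1·25·3·1 = 75
  -2*X**2*Z ↦ -2·25·1·4 = -200
  2*X*Y**2 ↦ 2·5·9·1 = 90
  X*Z**2 ↦ 1·5·1·16 = 80
  2*Y**3 ↦ 2·1·27·1 = 54
  -2*Y**2*Z ↦ -2·1·9·4 = -72
  -2*Y*Z**2 ↦ -2·1·3·16 = -96
  -2*Z**3 ↦ -2·1·1·64 = -128
Sum: F(5, 3, 4) = (-375) + (75) + (-200) + (90) + (80) + (54) + (-72) + (-96) + (-128) = -572.
Reducing mod 7: -572 ≡ 2 (mod 7).
Since F(a, b, c) ≡ 2 ≠ 0 (mod 7), P does NOT lie on the curve.


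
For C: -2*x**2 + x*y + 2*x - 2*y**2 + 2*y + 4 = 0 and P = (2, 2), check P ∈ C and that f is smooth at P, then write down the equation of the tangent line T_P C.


Tangent line at P: -4*x - 4*y + 16 = 0.

Step 1: f(2, 2) = 0, so P lies on C.
Step 2: partial derivatives
  f_x(x, y) = -4*x + y + 2, f_y(x, y) = x - 4*y + 2.
  f_x(P) = -4, f_y(P) = -4 (gradient nonzero, so P is smooth).
Step 3: tangent line at P: -4·(x − 2) + -4·(y − 2) = 0.
Expanding: -4*x - 4*y + 16 = 0.


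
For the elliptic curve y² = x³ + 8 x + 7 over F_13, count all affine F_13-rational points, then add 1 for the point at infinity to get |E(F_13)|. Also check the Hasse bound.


Affine points = {(1, 4), (1, 9), (4, 5), (4, 8), (5, 4), (5, 9), (7, 4), (7, 9), (11, 3), (11, 10)}; affine count = 10; |E(F_13)| = 11.

Discriminant check: Δ ∝ 4a³ + 27b² = 4·8³ + 27·7² = 4·512 + 27·49 ≡ 4 (mod 13). Nonzero ⇒ E is nonsingular.
For each x ∈ F_13, compute rhs = x³ + 8·x + 7 mod 13, then count y ∈ F_13 with y² ≡ rhs.
  x = 0: rhs = 7, matching y values: none (0 points).
  x = 1: rhs = 3, matching y values: 4, 9 (2 points).
  x = 2: rhs = 5, matching y values: none (0 points).
  x = 3: rhs = 6, matching y values: none (0 points).
  x = 4: rhs = 12, matching y values: 5, 8 (2 points).
  x = 5: rhs = 3, matching y values: 4, 9 (2 points).
  x = 6: rhs = 11, matching y values: none (0 points).
  x = 7: rhs = 3, matching y values: 4, 9 (2 points).
  x = 8: rhs = 11, matching y values: none (0 points).
  x = 9: rhs = 2, matching y values: none (0 points).
  x = 10: rhs = 8, matching y values: none (0 points).
  x = 11: rhs = 9, matching y values: 3, 10 (2 points).
  x = 12: rhs = 11, matching y values: none (0 points).
Total affine count: 10.
Full point count |E(F_13)| = 10 + 1 = 11.
Hasse bound: |11 − (13+1)| = |-3| = 3 ≤ 2√13 ≈ 7.2111 ✓.


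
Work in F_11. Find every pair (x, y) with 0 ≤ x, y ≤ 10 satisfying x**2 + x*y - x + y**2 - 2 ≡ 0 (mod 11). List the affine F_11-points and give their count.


Affine F_11-points: {(1, 1), (1, 9), (2, 0), (2, 9), (3, 3), (3, 5), (4, 2), (4, 5), (6, 2), (6, 3), (10, 0), (10, 1)}; count = 12.

For each of the 121 pairs (x, y) ∈ F_11², evaluate f(x, y) mod 11. Record the zeros.
  x = 0: [0↦9, 1↦10, 2↦2, 3↦7, 4↦3, 5↦1, 6↦1, 7↦3, 8↦7, 9↦2, 10↦10]  zeros at y ∈ ∅
  x = 1: [0↦9, 1↦0, 2↦4, 3↦10, 4↦7, 5↦6, 6↦7, 7↦10, 8↦4, 9↦0, 10↦9]  zeros at y ∈ {1, 9}
  x = 2: [0↦0, 1↦3, 2↦8, 3↦4, 4↦2, 5↦2, 6↦4, 7↦8, 8↦3, 9↦0, 10↦10]  zeros at y ∈ {0, 9}
  x = 3: [0↦4, 1↦8, 2↦3, 3↦0, 4↦10, 5↦0, 6↦3, 7↦8, 8↦4, 9↦2, 10↦2]  zeros at y ∈ {3, 5}
  x = 4: [0↦10, 1↦4, 2↦0, 3↦9, 4↦9, 5↦0, 6↦4, 7↦10, 8↦7, 9↦6, 10↦7]  zeros at y ∈ {2, 5}
  x = 5: [0↦7, 1↦2, 2↦10, 3↦9, 4↦10, 5↦2, 6↦7, 7↦3, 8↦1, 9↦1, 10↦3]  zeros at y ∈ ∅
  x = 6: [0↦6, 1↦2, 2↦0, 3↦0, 4↦2, 5↦6, 6↦1, 7↦9, 8↦8, 9↦9, 10↦1]  zeros at y ∈ {2, 3}
  x = 7: [0↦7, 1↦4, 2↦3, 3↦4, 4↦7, 5↦1, 6↦8, 7↦6, 8↦6, 9↦8, 10↦1]  zeros at y ∈ ∅
  x = 8: [0↦10, 1↦8, 2↦8, 3↦10, 4↦3, 5↦9, 6↦6, 7↦5, 8↦6, 9↦9, 10↦3]  zeros at y ∈ ∅
  x = 9: [0↦4, 1↦3, 2↦4, 3↦7, 4↦1, 5↦8, 6↦6, 7↦6, 8↦8, 9↦1, 10↦7]  zeros at y ∈ ∅
  x = 10: [0↦0, 1↦0, 2↦2, 3↦6, 4↦1, 5↦9, 6↦8, 7↦9, 8↦1, 9↦6, 10↦2]  zeros at y ∈ {0, 1}
Collecting zeros: affine points = {(1, 1), (1, 9), (2, 0), (2, 9), (3, 3), (3, 5), (4, 2), (4, 5), (6, 2), (6, 3), (10, 0), (10, 1)}.
Total count |C(F_11)_aff| = 12.


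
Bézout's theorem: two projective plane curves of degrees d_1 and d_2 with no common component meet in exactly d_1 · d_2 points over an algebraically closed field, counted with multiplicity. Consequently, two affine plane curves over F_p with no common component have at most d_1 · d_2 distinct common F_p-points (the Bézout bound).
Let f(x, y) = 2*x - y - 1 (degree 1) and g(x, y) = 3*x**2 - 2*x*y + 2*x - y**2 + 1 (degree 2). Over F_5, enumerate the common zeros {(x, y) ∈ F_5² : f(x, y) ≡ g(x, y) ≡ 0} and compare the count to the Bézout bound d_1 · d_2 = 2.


Common zeros: {(0, 4)}; count = 1; Bézout bound = 2.

deg(f) = 1, deg(g) = 2, so Bézout bound = 2.
Scan x ∈ F_5. For each x, list the y ∈ F_5 with f(x, y) ≡ 0 and those with g(x, y) ≡ 0 (mod 5); the common zeros in that column are the intersection.
  x = 0: f ≡ 0 at y ∈ {4}; g ≡ 0 at y ∈ {1, 4}; common: {4}.
  x = 1: f ≡ 0 at y ∈ {1}; g ≡ 0 at y ∈ ∅; common: ∅.
  x = 2: f ≡ 0 at y ∈ {3}; g ≡ 0 at y ∈ {2, 4}; common: ∅.
  x = 3: f ≡ 0 at y ∈ {0}; g ≡ 0 at y ∈ ∅; common: ∅.
  x = 4: f ≡ 0 at y ∈ {2}; g ≡ 0 at y ∈ ∅; common: ∅.
Collecting: common zeros = {(0, 4)}, so the count is 1.
Comparison with the Bézout bound: 1 ≤ 2 = deg(f)·deg(g), as expected for curves with no common component (the affine F_5-count falls short of the bound because intersections may lie at infinity, over extension fields, or carry multiplicity).


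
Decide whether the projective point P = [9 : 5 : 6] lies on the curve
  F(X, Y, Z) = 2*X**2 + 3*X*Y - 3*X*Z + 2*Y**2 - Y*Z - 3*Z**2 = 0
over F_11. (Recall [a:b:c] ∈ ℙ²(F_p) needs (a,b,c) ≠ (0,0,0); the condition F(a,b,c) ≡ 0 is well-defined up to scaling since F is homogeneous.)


F(9,5,6) ≡ 3 (mod 11); P is NOT on the curve.

Evaluate F(9, 5, 6) term-by-term (mod 11).
  2*X**2 ↦ 2·81·1·1 = 162
  3*X*Y ↦ 3·9·5·1 = 135
  -3*X*Z ↦ -3·9·1·6 = -162
  2*Y**2 ↦ 2·1·25·1 = 50
  -Y*Z ↦ -1·1·5·6 = -30
  -3*Z**2 ↦ -3·1·1·36 = -108
Sum: F(9, 5, 6) = (162) + (135) + (-162) + (50) + (-30) + (-108) = 47.
Reducing mod 11: 47 ≡ 3 (mod 11).
Since F(a, b, c) ≡ 3 ≠ 0 (mod 11), P does NOT lie on the curve.


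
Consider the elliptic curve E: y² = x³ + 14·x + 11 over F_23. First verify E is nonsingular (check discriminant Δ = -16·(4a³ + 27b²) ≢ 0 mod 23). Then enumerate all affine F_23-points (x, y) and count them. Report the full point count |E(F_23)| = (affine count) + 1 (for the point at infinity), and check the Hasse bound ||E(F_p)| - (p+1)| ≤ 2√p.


Affine points = {(1, 7), (1, 16), (2, 1), (2, 22), (4, 4), (4, 19), (6, 9), (6, 14), (10, 1), (10, 22), (11, 1), (11, 22), (15, 10), (15, 13), (18, 0), (19, 11), (19, 12)}; affine count = 17; |E(F_23)| = 18.

Discriminant check: Δ ∝ 4a³ + 27b² = 4·14³ + 27·11² = 4·2744 + 27·121 ≡ 6 (mod 23). Nonzero ⇒ E is nonsingular.
For each x ∈ F_23, compute rhs = x³ + 14·x + 11 mod 23, then count y ∈ F_23 with y² ≡ rhs.
  x = 0: rhs = 11, matching y values: none (0 points).
  x = 1: rhs = 3, matching y values: 7, 16 (2 points).
  x = 2: rhs = 1, matching y values: 1, 22 (2 points).
  x = 3: rhs = 11, matching y values: none (0 points).
  x = 4: rhs = 16, matching y values: 4, 19 (2 points).
  x = 5: rhs = 22, matching y values: none (0 points).
  x = 6: rhs = 12, matching y values: 9, 14 (2 points).
  x = 7: rhs = 15, matching y values: none (0 points).
  x = 8: rhs = 14, matching y values: none (0 points).
  x = 9: rhs = 15, matching y values: none (0 points).
  x = 10: rhs = 1, matching y values: 1, 22 (2 points).
  x = 11: rhs = 1, matching y values: 1, 22 (2 points).
  x = 12: rhs = 21, matching y values: none (0 points).
  x = 13: rhs = 21, matching y values: none (0 points).
  x = 14: rhs = 7, matching y values: none (0 points).
  x = 15: rhs = 8, matching y values: 10, 13 (2 points).
  x = 16: rhs = 7, matching y values: none (0 points).
  x = 17: rhs = 10, matching y values: none (0 points).
  x = 18: rhs = 0, matching y values: 0 (1 points).
  x = 19: rhs = 6, matching y values: 11, 12 (2 points).
  x = 20: rhs = 11, matching y values: none (0 points).
  x = 21: rhs = 21, matching y values: none (0 points).
  x = 22: rhs = 19, matching y values: none (0 points).
Total affine count: 17.
Full point count |E(F_23)| = 17 + 1 = 18.
Hasse bound: |18 − (23+1)| = |-6| = 6 ≤ 2√23 ≈ 9.5917 ✓.


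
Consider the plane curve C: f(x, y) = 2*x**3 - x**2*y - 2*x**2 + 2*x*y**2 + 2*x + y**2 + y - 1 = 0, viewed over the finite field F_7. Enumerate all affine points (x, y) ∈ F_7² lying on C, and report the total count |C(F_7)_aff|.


Affine F_7-points: {(1, 3), (1, 4), (3, 6), (5, 1), (5, 5), (6, 0)}; count = 6.

For each of the 49 pairs (x, y) ∈ F_7², evaluate f(x, y) mod 7. Record the zeros.
  x = 0: [0↦6, 1↦1, 2↦5, 3↦4, 4↦5, 5↦1, 6↦6]  zeros at y ∈ ∅
  x = 1: [0↦1, 1↦4, 2↦6, 3↦0, 4↦0, 5↦6, 6↦4]  zeros at y ∈ {3, 4}
  x = 2: [0↦4, 1↦6, 2↦4, 3↦5, 4↦2, 5↦2, 6↦5]  zeros at y ∈ ∅
  x = 3: [0↦6, 1↦5, 2↦4, 3↦3, 4↦2, 5↦1, 6↦0]  zeros at y ∈ {6}
  x = 4: [0↦5, 1↦6, 2↦4, 3↦6, 4↦5, 5↦1, 6↦1]  zeros at y ∈ ∅
  x = 5: [0↦6, 1↦0, 2↦2, 3↦5, 4↦2, 5↦0, 6↦6]  zeros at y ∈ {1, 5}
  x = 6: [0↦0, 1↦6, 2↦3, 3↦5, 4↦5, 5↦3, 6↦6]  zeros at y ∈ {0}
Collecting zeros: affine points = {(1, 3), (1, 4), (3, 6), (5, 1), (5, 5), (6, 0)}.
Total count |C(F_7)_aff| = 6.


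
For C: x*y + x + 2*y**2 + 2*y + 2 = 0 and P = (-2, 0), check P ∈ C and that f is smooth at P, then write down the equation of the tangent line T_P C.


Tangent line at P: x + 2 = 0.

Step 1: f(-2, 0) = 0, so P lies on C.
Step 2: partial derivatives
  f_x(x, y) = y + 1, f_y(x, y) = x + 4*y + 2.
  f_x(P) = 1, f_y(P) = 0 (gradient nonzero, so P is smooth).
Step 3: tangent line at P: 1·(x − -2) + 0·(y − 0) = 0.
Expanding: x + 2 = 0.


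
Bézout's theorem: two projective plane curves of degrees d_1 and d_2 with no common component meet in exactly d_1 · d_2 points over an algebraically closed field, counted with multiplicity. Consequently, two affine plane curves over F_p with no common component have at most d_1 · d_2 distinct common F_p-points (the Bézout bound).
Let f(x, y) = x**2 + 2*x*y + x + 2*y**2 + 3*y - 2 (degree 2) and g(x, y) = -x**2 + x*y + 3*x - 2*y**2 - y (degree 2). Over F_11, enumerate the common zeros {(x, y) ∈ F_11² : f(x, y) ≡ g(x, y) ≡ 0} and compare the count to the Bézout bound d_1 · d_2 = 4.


Common zeros: ∅; count = 0; Bézout bound = 4.

deg(f) = 2, deg(g) = 2, so Bézout bound = 4.
Scan x ∈ F_11. For each x, list the y ∈ F_11 with f(x, y) ≡ 0 and those with g(x, y) ≡ 0 (mod 11); the common zeros in that column are the intersection.
  x = 0: f ≡ 0 at y ∈ {6, 9}; g ≡ 0 at y ∈ {0, 5}; common: ∅.
  x = 1: f ≡ 0 at y ∈ {0, 3}; g ≡ 0 at y ∈ {1, 10}; common: ∅.
  x = 2: f ≡ 0 at y ∈ ∅; g ≡ 0 at y ∈ ∅; common: ∅.
  x = 3: f ≡ 0 at y ∈ {3, 9}; g ≡ 0 at y ∈ {0, 1}; common: ∅.
  x = 4: f ≡ 0 at y ∈ ∅; g ≡ 0 at y ∈ ∅; common: ∅.
  x = 5: f ≡ 0 at y ∈ {5}; g ≡ 0 at y ∈ ∅; common: ∅.
  x = 6: f ≡ 0 at y ∈ {4, 5}; g ≡ 0 at y ∈ ∅; common: ∅.
  x = 7: f ≡ 0 at y ∈ {4}; g ≡ 0 at y ∈ ∅; common: ∅.
  x = 8: f ≡ 0 at y ∈ ∅; g ≡ 0 at y ∈ {4, 5}; common: ∅.
  x = 9: f ≡ 0 at y ∈ {0, 6}; g ≡ 0 at y ∈ ∅; common: ∅.
  x = 10: f ≡ 0 at y ∈ ∅; g ≡ 0 at y ∈ {4, 6}; common: ∅.
Collecting: common zeros = ∅, so the count is 0.
Comparison with the Bézout bound: 0 ≤ 4 = deg(f)·deg(g), as expected for curves with no common component (the affine F_11-count falls short of the bound because intersections may lie at infinity, over extension fields, or carry multiplicity).


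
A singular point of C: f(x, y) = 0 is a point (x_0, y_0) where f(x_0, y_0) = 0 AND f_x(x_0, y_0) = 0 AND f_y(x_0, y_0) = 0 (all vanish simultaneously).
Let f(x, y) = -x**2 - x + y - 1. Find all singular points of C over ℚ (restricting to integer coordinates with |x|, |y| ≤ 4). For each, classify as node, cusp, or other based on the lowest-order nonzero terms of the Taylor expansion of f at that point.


No singular points in the scanned grid; C is smooth there.

Compute partial derivatives:
  f_x = -2*x - 1.
  f_y = 1.
f_y = 1 is a nonzero constant, so f_y never vanishes: no point (x, y) can satisfy f = f_x = f_y = 0. In particular no (x, y) ∈ {−4, ..., 4}² is singular; the curve is smooth.


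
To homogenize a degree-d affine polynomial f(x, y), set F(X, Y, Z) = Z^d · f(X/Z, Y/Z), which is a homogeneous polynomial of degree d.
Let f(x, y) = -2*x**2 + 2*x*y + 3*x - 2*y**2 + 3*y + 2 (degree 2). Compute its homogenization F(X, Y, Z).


F(X, Y, Z) = -2*X**2 + 2*X*Y + 3*X*Z - 2*Y**2 + 3*Y*Z + 2*Z**2

deg(f) = 2.
Substitute x = X/Z, y = Y/Z into f, then multiply by Z^2.
  monomial -2·x^2·y^0 ↦ -2·X^2·Y^0·Z^0.
  monomial 2·x^1·y^1 ↦ 2·X^1·Y^1·Z^0.
  monomial 3·x^1·y^0 ↦ 3·X^1·Y^0·Z^1.
  monomial -2·x^0·y^2 ↦ -2·X^0·Y^2·Z^0.
  monomial 3·x^0·y^1 ↦ 3·X^0·Y^1·Z^1.
  monomial 2·x^0·y^0 ↦ 2·X^0·Y^0·Z^2.
Collecting: F(X, Y, Z) = -2*X**2 + 2*X*Y + 3*X*Z - 2*Y**2 + 3*Y*Z + 2*Z**2.


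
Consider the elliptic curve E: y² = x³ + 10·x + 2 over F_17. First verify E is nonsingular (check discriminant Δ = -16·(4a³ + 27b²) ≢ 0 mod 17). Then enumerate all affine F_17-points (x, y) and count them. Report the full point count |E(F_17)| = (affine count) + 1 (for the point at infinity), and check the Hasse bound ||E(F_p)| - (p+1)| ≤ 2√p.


Affine points = {(0, 6), (0, 11), (1, 8), (1, 9), (2, 8), (2, 9), (3, 5), (3, 12), (4, 2), (4, 15), (8, 4), (8, 13), (11, 7), (11, 10), (13, 0), (14, 8), (14, 9), (15, 5), (15, 12), (16, 5), (16, 12)}; affine count = 21; |E(F_17)| = 22.

Discriminant check: Δ ∝ 4a³ + 27b² = 4·10³ + 27·2² = 4·1000 + 27·4 ≡ 11 (mod 17). Nonzero ⇒ E is nonsingular.
For each x ∈ F_17, compute rhs = x³ + 10·x + 2 mod 17, then count y ∈ F_17 with y² ≡ rhs.
  x = 0: rhs = 2, matching y values: 6, 11 (2 points).
  x = 1: rhs = 13, matching y values: 8, 9 (2 points).
  x = 2: rhs = 13, matching y values: 8, 9 (2 points).
  x = 3: rhs = 8, matching y values: 5, 12 (2 points).
  x = 4: rhs = 4, matching y values: 2, 15 (2 points).
  x = 5: rhs = 7, matching y values: none (0 points).
  x = 6: rhs = 6, matching y values: none (0 points).
  x = 7: rhs = 7, matching y values: none (0 points).
  x = 8: rhs = 16, matching y values: 4, 13 (2 points).
  x = 9: rhs = 5, matching y values: none (0 points).
  x = 10: rhs = 14, matching y values: none (0 points).
  x = 11: rhs = 15, matching y values: 7, 10 (2 points).
  x = 12: rhs = 14, matching y values: none (0 points).
  x = 13: rhs = 0, matching y values: 0 (1 points).
  x = 14: rhs = 13, matching y values: 8, 9 (2 points).
  x = 15: rhs = 8, matching y values: 5, 12 (2 points).
  x = 16: rhs = 8, matching y values: 5, 12 (2 points).
Total affine count: 21.
Full point count |E(F_17)| = 21 + 1 = 22.
Hasse bound: |22 − (17+1)| = |4| = 4 ≤ 2√17 ≈ 8.2462 ✓.


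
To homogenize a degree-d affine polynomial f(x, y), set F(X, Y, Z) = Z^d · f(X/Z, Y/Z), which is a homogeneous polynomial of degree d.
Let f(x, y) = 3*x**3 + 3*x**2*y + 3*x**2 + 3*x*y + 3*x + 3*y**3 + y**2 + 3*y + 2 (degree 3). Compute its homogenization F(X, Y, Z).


F(X, Y, Z) = 3*X**3 + 3*X**2*Y + 3*X**2*Z + 3*X*Y*Z + 3*X*Z**2 + 3*Y**3 + Y**2*Z + 3*Y*Z**2 + 2*Z**3

deg(f) = 3.
Substitute x = X/Z, y = Y/Z into f, then multiply by Z^3.
  monomial 3·x^3·y^0 ↦ 3·X^3·Y^0·Z^0.
  monomial 3·x^2·y^1 ↦ 3·X^2·Y^1·Z^0.
  monomial 3·x^2·y^0 ↦ 3·X^2·Y^0·Z^1.
  monomial 3·x^1·y^1 ↦ 3·X^1·Y^1·Z^1.
  monomial 3·x^1·y^0 ↦ 3·X^1·Y^0·Z^2.
  monomial 3·x^0·y^3 ↦ 3·X^0·Y^3·Z^0.
  monomial 1·x^0·y^2 ↦ 1·X^0·Y^2·Z^1.
  monomial 3·x^0·y^1 ↦ 3·X^0·Y^1·Z^2.
  monomial 2·x^0·y^0 ↦ 2·X^0·Y^0·Z^3.
Collecting: F(X, Y, Z) = 3*X**3 + 3*X**2*Y + 3*X**2*Z + 3*X*Y*Z + 3*X*Z**2 + 3*Y**3 + Y**2*Z + 3*Y*Z**2 + 2*Z**3.


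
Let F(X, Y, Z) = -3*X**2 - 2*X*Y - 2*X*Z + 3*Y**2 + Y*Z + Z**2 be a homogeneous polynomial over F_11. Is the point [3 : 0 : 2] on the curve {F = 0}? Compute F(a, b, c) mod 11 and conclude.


F(3,0,2) ≡ 9 (mod 11); P is NOT on the curve.

Evaluate F(3, 0, 2) term-by-term (mod 11).
  -3*X**2 ↦ -3·9·1·1 = -27
  -2*X*Y ↦ -2·3·0·1 = 0
  -2*X*Z ↦ -2·3·1·2 = -12
  3*Y**2 ↦ 3·1·0·1 = 0
  Y*Z ↦ 1·1·0·2 = 0
  Z**2 ↦ 1·1·1·4 = 4
Sum: F(3, 0, 2) = (-27) + (0) + (-12) + (0) + (0) + (4) = -35.
Reducing mod 11: -35 ≡ 9 (mod 11).
Since F(a, b, c) ≡ 9 ≠ 0 (mod 11), P does NOT lie on the curve.


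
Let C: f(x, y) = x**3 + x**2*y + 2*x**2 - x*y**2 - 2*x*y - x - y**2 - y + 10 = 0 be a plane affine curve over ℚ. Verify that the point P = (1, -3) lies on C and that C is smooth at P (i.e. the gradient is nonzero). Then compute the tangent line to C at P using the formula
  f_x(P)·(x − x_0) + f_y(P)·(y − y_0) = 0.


Tangent line at P: -3*x + 10*y + 33 = 0.

Step 1: f(1, -3) = 0, so P lies on C.
Step 2: partial derivatives
  f_x(x, y) = 3*x**2 + 2*x*y + 4*x - y**2 - 2*y - 1, f_y(x, y) = x**2 - 2*x*y - 2*x - 2*y - 1.
  f_x(P) = -3, f_y(P) = 10 (gradient nonzero, so P is smooth).
Step 3: tangent line at P: -3·(x − 1) + 10·(y − -3) = 0.
Expanding: -3*x + 10*y + 33 = 0.


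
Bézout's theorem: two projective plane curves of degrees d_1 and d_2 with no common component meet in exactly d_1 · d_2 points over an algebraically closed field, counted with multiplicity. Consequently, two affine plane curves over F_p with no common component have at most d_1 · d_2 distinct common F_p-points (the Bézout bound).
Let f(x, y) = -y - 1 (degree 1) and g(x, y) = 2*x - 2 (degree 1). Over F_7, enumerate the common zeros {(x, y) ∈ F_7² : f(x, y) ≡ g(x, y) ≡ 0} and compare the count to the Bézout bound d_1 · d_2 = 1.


Common zeros: {(1, 6)}; count = 1; Bézout bound = 1.

deg(f) = 1, deg(g) = 1, so Bézout bound = 1.
Scan x ∈ F_7. For each x, list the y ∈ F_7 with f(x, y) ≡ 0 and those with g(x, y) ≡ 0 (mod 7); the common zeros in that column are the intersection.
  x = 0: f ≡ 0 at y ∈ {6}; g ≡ 0 at y ∈ ∅; common: ∅.
  x = 1: f ≡ 0 at y ∈ {6}; g ≡ 0 at y ∈ {0, 1, 2, 3, 4, 5, 6}; common: {6}.
  x = 2: f ≡ 0 at y ∈ {6}; g ≡ 0 at y ∈ ∅; common: ∅.
  x = 3: f ≡ 0 at y ∈ {6}; g ≡ 0 at y ∈ ∅; common: ∅.
  x = 4: f ≡ 0 at y ∈ {6}; g ≡ 0 at y ∈ ∅; common: ∅.
  x = 5: f ≡ 0 at y ∈ {6}; g ≡ 0 at y ∈ ∅; common: ∅.
  x = 6: f ≡ 0 at y ∈ {6}; g ≡ 0 at y ∈ ∅; common: ∅.
Collecting: common zeros = {(1, 6)}, so the count is 1.
Comparison with the Bézout bound: 1 ≤ 1 = deg(f)·deg(g), as expected for curves with no common component (the bound is attained).


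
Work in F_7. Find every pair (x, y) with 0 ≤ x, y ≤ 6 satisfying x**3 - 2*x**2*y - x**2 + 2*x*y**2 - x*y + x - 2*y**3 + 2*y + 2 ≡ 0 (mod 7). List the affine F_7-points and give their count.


Affine F_7-points: {(0, 5), (1, 2), (2, 5), (3, 2), (4, 6), (6, 3)}; count = 6.

For each of the 49 pairs (x, y) ∈ F_7², evaluate f(x, y) mod 7. Record the zeros.
  x = 0: [0↦2, 1↦2, 2↦4, 3↦3, 4↦1, 5↦0, 6↦2]  zeros at y ∈ {5}
  x = 1: [0↦3, 1↦2, 2↦0, 3↦6, 4↦1, 5↦1, 6↦1]  zeros at y ∈ {2}
  x = 2: [0↦1, 1↦2, 2↦6, 3↦1, 4↦3, 5↦0, 6↦1]  zeros at y ∈ {5}
  x = 3: [0↦2, 1↦1, 2↦0, 3↦1, 4↦6, 5↦3, 6↦1]  zeros at y ∈ {2}
  x = 4: [0↦5, 1↦5, 2↦2, 3↦5, 4↦2, 5↦2, 6↦0]  zeros at y ∈ {6}
  x = 5: [0↦2, 1↦6, 2↦4, 3↦5, 4↦4, 5↦3, 6↦4]  zeros at y ∈ ∅
  x = 6: [0↦6, 1↦3, 2↦5, 3↦0, 4↦4, 5↦5, 6↦5]  zeros at y ∈ {3}
Collecting zeros: affine points = {(0, 5), (1, 2), (2, 5), (3, 2), (4, 6), (6, 3)}.
Total count |C(F_7)_aff| = 6.


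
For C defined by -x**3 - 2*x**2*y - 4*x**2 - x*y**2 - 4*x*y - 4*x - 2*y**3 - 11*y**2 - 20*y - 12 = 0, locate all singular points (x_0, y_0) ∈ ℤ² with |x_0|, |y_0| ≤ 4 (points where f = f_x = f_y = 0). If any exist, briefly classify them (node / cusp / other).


Singular points: {(0, -2)}; classification: cusp.

Compute partial derivatives:
  f_x = -3*x**2 - 4*x*y - 8*x - y**2 - 4*y - 4.
  f_y = -2*x**2 - 2*x*y - 4*x - 6*y**2 - 22*y - 20.
Scan x_0 ∈ {−4, ..., 4}. For each x_0, f_y(x_0, y) is a polynomial in y; find its integer roots y ∈ {−4, ..., 4}, then test f_x and f at those candidates.
  x = -4: f_y(-4, y) = -6*y**2 - 14*y - 36; no integer root y with |y| ≤ 4.
  x = -3: f_y(-3, y) = -6*y**2 - 16*y - 26; no integer root y with |y| ≤ 4.
  x = -2: f_y(-2, y) = -6*y**2 - 18*y - 20; no integer root y with |y| ≤ 4.
  x = -1: f_y(-1, y) = -6*y**2 - 20*y - 18; no integer root y with |y| ≤ 4.
  x = 0: f_y(0, y) = -6*y**2 - 22*y - 20; vanishes at y ∈ {-2}. (0, -2): f_x = 0, f = 0 — SINGULAR.
  x = 1: f_y(1, y) = -6*y**2 - 24*y - 26; no integer root y with |y| ≤ 4.
  x = 2: f_y(2, y) = -6*y**2 - 26*y - 36; no integer root y with |y| ≤ 4.
  x = 3: f_y(3, y) = -6*y**2 - 28*y - 50; no integer root y with |y| ≤ 4.
  x = 4: f_y(4, y) = -6*y**2 - 30*y - 68; no integer root y with |y| ≤ 4.
Only singular point on the grid: (0, -2).
Classify: substitute x = 0 + u, y = -2 + v and expand: f = -u**3 - 2*u**2*v - u*v**2 - 2*v**3 + v**2.
No constant or linear terms (consistent with a singular point). Quadratic part: v**2. Cubic part: -u**3 - 2*u**2*v - u*v**2 - 2*v**3.
The quadratic part v**2 is a perfect square, so there is a single (double) tangent line v = 0, i.e. y = -2. Restricting the cubic part to that line (v = 0) leaves -u**3 ≠ 0, so f is not divisible by v and the branch is v² ≈ u**3 to lowest order — this is a cusp.
Classification: cusp.


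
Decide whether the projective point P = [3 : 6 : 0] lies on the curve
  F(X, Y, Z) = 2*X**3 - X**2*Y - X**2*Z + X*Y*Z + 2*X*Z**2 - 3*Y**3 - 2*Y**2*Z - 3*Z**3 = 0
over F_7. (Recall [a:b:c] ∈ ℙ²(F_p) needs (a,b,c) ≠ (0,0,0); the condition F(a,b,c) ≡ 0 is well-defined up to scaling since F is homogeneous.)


F(3,6,0) ≡ 3 (mod 7); P is NOT on the curve.

Evaluate F(3, 6, 0) term-by-term (mod 7).
  2*X**3 ↦ 2·27·1·1 = 54
  -X**2*Y ↦ -1·9·6·1 = -54
  -X**2*Z ↦ -1·9·1·0 = 0
  X*Y*Z ↦ 1·3·6·0 = 0
  2*X*Z**2 ↦ 2·3·1·0 = 0
  -3*Y**3 ↦ -3·1·216·1 = -648
  -2*Y**2*Z ↦ -2·1·36·0 = 0
  -3*Z**3 ↦ -3·1·1·0 = 0
Sum: F(3, 6, 0) = (54) + (-54) + (0) + (0) + (0) + (-648) + (0) + (0) = -648.
Reducing mod 7: -648 ≡ 3 (mod 7).
Since F(a, b, c) ≡ 3 ≠ 0 (mod 7), P does NOT lie on the curve.


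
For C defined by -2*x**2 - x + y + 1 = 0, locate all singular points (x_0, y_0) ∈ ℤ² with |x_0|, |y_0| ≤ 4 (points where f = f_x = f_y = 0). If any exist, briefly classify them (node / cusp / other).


No singular points in the scanned grid; C is smooth there.

Compute partial derivatives:
  f_x = -4*x - 1.
  f_y = 1.
f_y = 1 is a nonzero constant, so f_y never vanishes: no point (x, y) can satisfy f = f_x = f_y = 0. In particular no (x, y) ∈ {−4, ..., 4}² is singular; the curve is smooth.


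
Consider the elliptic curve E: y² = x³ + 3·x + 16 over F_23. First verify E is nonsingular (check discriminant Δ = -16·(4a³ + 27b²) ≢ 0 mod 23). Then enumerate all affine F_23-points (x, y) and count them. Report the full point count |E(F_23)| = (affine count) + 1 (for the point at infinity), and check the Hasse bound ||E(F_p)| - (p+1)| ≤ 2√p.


Affine points = {(0, 4), (0, 19), (3, 11), (3, 12), (4, 0), (5, 8), (5, 15), (7, 9), (7, 14), (8, 0), (9, 6), (9, 17), (11, 0), (12, 3), (12, 20), (15, 3), (15, 20), (17, 9), (17, 14), (19, 3), (19, 20), (20, 7), (20, 16), (21, 5), (21, 18), (22, 9), (22, 14)}; affine count = 27; |E(F_23)| = 28.

Discriminant check: Δ ∝ 4a³ + 27b² = 4·3³ + 27·16² = 4·27 + 27·256 ≡ 5 (mod 23). Nonzero ⇒ E is nonsingular.
For each x ∈ F_23, compute rhs = x³ + 3·x + 16 mod 23, then count y ∈ F_23 with y² ≡ rhs.
  x = 0: rhs = 16, matching y values: 4, 19 (2 points).
  x = 1: rhs = 20, matching y values: none (0 points).
  x = 2: rhs = 7, matching y values: none (0 points).
  x = 3: rhs = 6, matching y values: 11, 12 (2 points).
  x = 4: rhs = 0, matching y values: 0 (1 points).
  x = 5: rhs = 18, matching y values: 8, 15 (2 points).
  x = 6: rhs = 20, matching y values: none (0 points).
  x = 7: rhs = 12, matching y values: 9, 14 (2 points).
  x = 8: rhs = 0, matching y values: 0 (1 points).
  x = 9: rhs = 13, matching y values: 6, 17 (2 points).
  x = 10: rhs = 11, matching y values: none (0 points).
  x = 11: rhs = 0, matching y values: 0 (1 points).
  x = 12: rhs = 9, matching y values: 3, 20 (2 points).
  x = 13: rhs = 21, matching y values: none (0 points).
  x = 14: rhs = 19, matching y values: none (0 points).
  x = 15: rhs = 9, matching y values: 3, 20 (2 points).
  x = 16: rhs = 20, matching y values: none (0 points).
  x = 17: rhs = 12, matching y values: 9, 14 (2 points).
  x = 18: rhs = 14, matching y values: none (0 points).
  x = 19: rhs = 9, matching y values: 3, 20 (2 points).
  x = 20: rhs = 3, matching y values: 7, 16 (2 points).
  x = 21: rhs = 2, matching y values: 5, 18 (2 points).
  x = 22: rhs = 12, matching y values: 9, 14 (2 points).
Total affine count: 27.
Full point count |E(F_23)| = 27 + 1 = 28.
Hasse bound: |28 − (23+1)| = |4| = 4 ≤ 2√23 ≈ 9.5917 ✓.


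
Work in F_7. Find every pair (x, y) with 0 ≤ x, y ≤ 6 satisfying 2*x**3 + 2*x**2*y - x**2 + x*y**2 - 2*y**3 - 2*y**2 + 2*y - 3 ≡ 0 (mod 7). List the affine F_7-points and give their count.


Affine F_7-points: {(1, 2), (3, 0), (3, 2), (4, 3), (5, 2), (5, 4), (5, 6), (6, 1)}; count = 8.

For each of the 49 pairs (x, y) ∈ F_7², evaluate f(x, y) mod 7. Record the zeros.
  x = 0: [0↦4, 1↦2, 2↦5, 3↦1, 4↦6, 5↦1, 6↦2]  zeros at y ∈ ∅
  x = 1: [0↦5, 1↦6, 2↦0, 3↦3, 4↦3, 5↦2, 6↦2]  zeros at y ∈ {2}
  x = 2: [0↦2, 1↦3, 2↦6, 3↦6, 4↦5, 5↦5, 6↦1]  zeros at y ∈ ∅
  x = 3: [0↦0, 1↦5, 2↦0, 3↦1, 4↦3, 5↦1, 6↦4]  zeros at y ∈ {0, 2}
  x = 4: [0↦4, 1↦3, 2↦1, 3↦0, 4↦2, 5↦2, 6↦2]  zeros at y ∈ {3}
  x = 5: [0↦5, 1↦2, 2↦0, 3↦1, 4↦0, 5↦6, 6↦0]  zeros at y ∈ {2, 4, 6}
  x = 6: [0↦1, 1↦0, 2↦2, 3↦2, 4↦2, 5↦4, 6↦3]  zeros at y ∈ {1}
Collecting zeros: affine points = {(1, 2), (3, 0), (3, 2), (4, 3), (5, 2), (5, 4), (5, 6), (6, 1)}.
Total count |C(F_7)_aff| = 8.


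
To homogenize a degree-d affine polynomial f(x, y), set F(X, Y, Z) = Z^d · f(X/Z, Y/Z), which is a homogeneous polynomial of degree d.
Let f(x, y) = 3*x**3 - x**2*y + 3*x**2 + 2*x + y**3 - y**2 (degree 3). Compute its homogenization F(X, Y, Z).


F(X, Y, Z) = 3*X**3 - X**2*Y + 3*X**2*Z + 2*X*Z**2 + Y**3 - Y**2*Z

deg(f) = 3.
Substitute x = X/Z, y = Y/Z into f, then multiply by Z^3.
  monomial 3·x^3·y^0 ↦ 3·X^3·Y^0·Z^0.
  monomial -1·x^2·y^1 ↦ -1·X^2·Y^1·Z^0.
  monomial 3·x^2·y^0 ↦ 3·X^2·Y^0·Z^1.
  monomial 2·x^1·y^0 ↦ 2·X^1·Y^0·Z^2.
  monomial 1·x^0·y^3 ↦ 1·X^0·Y^3·Z^0.
  monomial -1·x^0·y^2 ↦ -1·X^0·Y^2·Z^1.
Collecting: F(X, Y, Z) = 3*X**3 - X**2*Y + 3*X**2*Z + 2*X*Z**2 + Y**3 - Y**2*Z.


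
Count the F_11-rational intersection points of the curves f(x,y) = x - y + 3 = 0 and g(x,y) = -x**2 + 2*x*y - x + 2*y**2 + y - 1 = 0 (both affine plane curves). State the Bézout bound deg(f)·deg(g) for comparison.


Common zeros: ∅; count = 0; Bézout bound = 2.

deg(f) = 1, deg(g) = 2, so Bézout bound = 2.
Scan x ∈ F_11. For each x, list the y ∈ F_11 with f(x, y) ≡ 0 and those with g(x, y) ≡ 0 (mod 11); the common zeros in that column are the intersection.
  x = 0: f ≡ 0 at y ∈ {3}; g ≡ 0 at y ∈ {6, 10}; common: ∅.
  x = 1: f ≡ 0 at y ∈ {4}; g ≡ 0 at y ∈ {2}; common: ∅.
  x = 2: f ≡ 0 at y ∈ {5}; g ≡ 0 at y ∈ {1, 2}; common: ∅.
  x = 3: f ≡ 0 at y ∈ {6}; g ≡ 0 at y ∈ ∅; common: ∅.
  x = 4: f ≡ 0 at y ∈ {7}; g ≡ 0 at y ∈ ∅; common: ∅.
  x = 5: f ≡ 0 at y ∈ {8}; g ≡ 0 at y ∈ ∅; common: ∅.
  x = 6: f ≡ 0 at y ∈ {9}; g ≡ 0 at y ∈ ∅; common: ∅.
  x = 7: f ≡ 0 at y ∈ {10}; g ≡ 0 at y ∈ ∅; common: ∅.
  x = 8: f ≡ 0 at y ∈ {0}; g ≡ 0 at y ∈ {9, 10}; common: ∅.
  x = 9: f ≡ 0 at y ∈ {1}; g ≡ 0 at y ∈ {9}; common: ∅.
  x = 10: f ≡ 0 at y ∈ {2}; g ≡ 0 at y ∈ {1, 5}; common: ∅.
Collecting: common zeros = ∅, so the count is 0.
Comparison with the Bézout bound: 0 ≤ 2 = deg(f)·deg(g), as expected for curves with no common component (the affine F_11-count falls short of the bound because intersections may lie at infinity, over extension fields, or carry multiplicity).


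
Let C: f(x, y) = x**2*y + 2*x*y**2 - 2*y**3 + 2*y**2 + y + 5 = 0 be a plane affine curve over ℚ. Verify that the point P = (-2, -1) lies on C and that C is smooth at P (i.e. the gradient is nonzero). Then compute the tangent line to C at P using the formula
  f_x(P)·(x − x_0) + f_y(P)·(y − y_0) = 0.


Tangent line at P: 6*x + 3*y + 15 = 0.

Step 1: f(-2, -1) = 0, so P lies on C.
Step 2: partial derivatives
  f_x(x, y) = 2*x*y + 2*y**2, f_y(x, y) = x**2 + 4*x*y - 6*y**2 + 4*y + 1.
  f_x(P) = 6, f_y(P) = 3 (gradient nonzero, so P is smooth).
Step 3: tangent line at P: 6·(x − -2) + 3·(y − -1) = 0.
Expanding: 6*x + 3*y + 15 = 0.


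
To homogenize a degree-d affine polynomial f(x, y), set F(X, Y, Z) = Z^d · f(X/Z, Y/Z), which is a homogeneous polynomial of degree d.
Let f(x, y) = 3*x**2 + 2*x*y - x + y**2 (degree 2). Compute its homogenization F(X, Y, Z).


F(X, Y, Z) = 3*X**2 + 2*X*Y - X*Z + Y**2

deg(f) = 2.
Substitute x = X/Z, y = Y/Z into f, then multiply by Z^2.
  monomial 3·x^2·y^0 ↦ 3·X^2·Y^0·Z^0.
  monomial 2·x^1·y^1 ↦ 2·X^1·Y^1·Z^0.
  monomial -1·x^1·y^0 ↦ -1·X^1·Y^0·Z^1.
  monomial 1·x^0·y^2 ↦ 1·X^0·Y^2·Z^0.
Collecting: F(X, Y, Z) = 3*X**2 + 2*X*Y - X*Z + Y**2.


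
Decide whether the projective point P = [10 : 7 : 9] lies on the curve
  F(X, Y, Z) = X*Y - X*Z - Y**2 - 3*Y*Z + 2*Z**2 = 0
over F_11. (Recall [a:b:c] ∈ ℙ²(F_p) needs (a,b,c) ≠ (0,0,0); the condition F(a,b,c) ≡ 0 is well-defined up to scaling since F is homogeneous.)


F(10,7,9) ≡ 3 (mod 11); P is NOT on the curve.

Evaluate F(10, 7, 9) term-by-term (mod 11).
  X*Y ↦ 1·10·7·1 = 70
  -X*Z ↦ -1·10·1·9 = -90
  -Y**2 ↦ -1·1·49·1 = -49
  -3*Y*Z ↦ -3·1·7·9 = -189
  2*Z**2 ↦ 2·1·1·81 = 162
Sum: F(10, 7, 9) = (70) + (-90) + (-49) + (-189) + (162) = -96.
Reducing mod 11: -96 ≡ 3 (mod 11).
Since F(a, b, c) ≡ 3 ≠ 0 (mod 11), P does NOT lie on the curve.


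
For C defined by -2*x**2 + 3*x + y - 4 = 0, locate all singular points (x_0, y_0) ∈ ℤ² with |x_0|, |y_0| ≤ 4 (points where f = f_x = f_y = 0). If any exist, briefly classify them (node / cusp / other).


No singular points in the scanned grid; C is smooth there.

Compute partial derivatives:
  f_x = 3 - 4*x.
  f_y = 1.
f_y = 1 is a nonzero constant, so f_y never vanishes: no point (x, y) can satisfy f = f_x = f_y = 0. In particular no (x, y) ∈ {−4, ..., 4}² is singular; the curve is smooth.


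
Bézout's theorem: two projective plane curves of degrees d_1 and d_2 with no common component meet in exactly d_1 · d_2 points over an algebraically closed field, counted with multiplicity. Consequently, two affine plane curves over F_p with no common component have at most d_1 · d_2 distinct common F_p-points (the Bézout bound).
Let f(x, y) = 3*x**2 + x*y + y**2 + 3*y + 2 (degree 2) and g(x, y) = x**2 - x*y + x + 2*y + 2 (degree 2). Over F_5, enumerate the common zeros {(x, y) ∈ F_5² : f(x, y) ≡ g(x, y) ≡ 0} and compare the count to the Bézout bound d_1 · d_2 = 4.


Common zeros: {(0, 4), (1, 1)}; count = 2; Bézout bound = 4.

deg(f) = 2, deg(g) = 2, so Bézout bound = 4.
Scan x ∈ F_5. For each x, list the y ∈ F_5 with f(x, y) ≡ 0 and those with g(x, y) ≡ 0 (mod 5); the common zeros in that column are the intersection.
  x = 0: f ≡ 0 at y ∈ {3, 4}; g ≡ 0 at y ∈ {4}; common: {4}.
  x = 1: f ≡ 0 at y ∈ {0, 1}; g ≡ 0 at y ∈ {1}; common: {1}.
  x = 2: f ≡ 0 at y ∈ {1, 4}; g ≡ 0 at y ∈ ∅; common: ∅.
  x = 3: f ≡ 0 at y ∈ {2}; g ≡ 0 at y ∈ {4}; common: ∅.
  x = 4: f ≡ 0 at y ∈ {0, 3}; g ≡ 0 at y ∈ {1}; common: ∅.
Collecting: common zeros = {(0, 4), (1, 1)}, so the count is 2.
Comparison with the Bézout bound: 2 ≤ 4 = deg(f)·deg(g), as expected for curves with no common component (the affine F_5-count falls short of the bound because intersections may lie at infinity, over extension fields, or carry multiplicity).


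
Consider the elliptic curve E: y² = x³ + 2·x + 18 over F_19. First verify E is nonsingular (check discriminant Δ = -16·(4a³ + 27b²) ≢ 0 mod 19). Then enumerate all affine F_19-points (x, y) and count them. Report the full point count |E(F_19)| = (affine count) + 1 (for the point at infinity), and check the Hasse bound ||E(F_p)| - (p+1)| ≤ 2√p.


Affine points = {(2, 7), (2, 12), (5, 1), (5, 18), (9, 9), (9, 10), (14, 4), (14, 15), (16, 2), (16, 17), (17, 5), (17, 14)}; affine count = 12; |E(F_19)| = 13.

Discriminant check: Δ ∝ 4a³ + 27b² = 4·2³ + 27·18² = 4·8 + 27·324 ≡ 2 (mod 19). Nonzero ⇒ E is nonsingular.
For each x ∈ F_19, compute rhs = x³ + 2·x + 18 mod 19, then count y ∈ F_19 with y² ≡ rhs.
  x = 0: rhs = 18, matching y values: none (0 points).
  x = 1: rhs = 2, matching y values: none (0 points).
  x = 2: rhs = 11, matching y values: 7, 12 (2 points).
  x = 3: rhs = 13, matching y values: none (0 points).
  x = 4: rhs = 14, matching y values: none (0 points).
  x = 5: rhs = 1, matching y values: 1, 18 (2 points).
  x = 6: rhs = 18, matching y values: none (0 points).
  x = 7: rhs = 14, matching y values: none (0 points).
  x = 8: rhs = 14, matching y values: none (0 points).
  x = 9: rhs = 5, matching y values: 9, 10 (2 points).
  x = 10: rhs = 12, matching y values: none (0 points).
  x = 11: rhs = 3, matching y values: none (0 points).
  x = 12: rhs = 3, matching y values: none (0 points).
  x = 13: rhs = 18, matching y values: none (0 points).
  x = 14: rhs = 16, matching y values: 4, 15 (2 points).
  x = 15: rhs = 3, matching y values: none (0 points).
  x = 16: rhs = 4, matching y values: 2, 17 (2 points).
  x = 17: rhs = 6, matching y values: 5, 14 (2 points).
  x = 18: rhs = 15, matching y values: none (0 points).
Total affine count: 12.
Full point count |E(F_19)| = 12 + 1 = 13.
Hasse bound: |13 − (19+1)| = |-7| = 7 ≤ 2√19 ≈ 8.7178 ✓.


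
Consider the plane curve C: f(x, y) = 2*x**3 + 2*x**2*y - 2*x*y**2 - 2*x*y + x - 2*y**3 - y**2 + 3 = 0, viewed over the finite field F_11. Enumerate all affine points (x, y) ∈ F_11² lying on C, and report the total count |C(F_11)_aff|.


Affine F_11-points: {(0, 1), (1, 2), (1, 5), (1, 8), (2, 3), (3, 4), (4, 5), (5, 6), (5, 10), (6, 6), (6, 7), (6, 8), (7, 3), (7, 8), (7, 9), (8, 9), (9, 9), (9, 10), (10, 0), (10, 3)}; count = 20.

For each of the 121 pairs (x, y) ∈ F_11², evaluate f(x, y) mod 11. Record the zeros.
  x = 0: [0↦3, 1↦0, 2↦5, 3↦6, 4↦2, 5↦3, 6↦8, 7↦5, 8↦4, 9↦4, 10↦4]  zeros at y ∈ {1}
  x = 1: [0↦6, 1↦1, 2↦0, 3↦2, 4↦6, 5↦0, 6↦5, 7↦9, 8↦0, 9↦10, 10↦5]  zeros at y ∈ {2, 5, 8}
  x = 2: [0↦10, 1↦7, 2↦4, 3↦0, 4↦5, 5↦7, 6↦5, 7↦9, 8↦7, 9↦9, 10↦3]  zeros at y ∈ {3}
  x = 3: [0↦5, 1↦8, 2↦7, 3↦1, 4↦0, 5↦3, 6↦9, 7↦6, 8↦4, 9↦2, 10↦10]  zeros at y ∈ {4}
  x = 4: [0↦3, 1↦5, 2↦10, 3↦6, 4↦3, 5↦0, 6↦7, 7↦1, 8↦3, 9↦1, 10↦5]  zeros at y ∈ {5}
  x = 5: [0↦5, 1↦10, 2↦3, 3↦5, 4↦4, 5↦10, 6↦0, 7↦6, 8↦5, 9↦7, 10↦0]  zeros at y ∈ {6, 10}
  x = 6: [0↦1, 1↦2, 2↦9, 3↦10, 4↦4, 5↦1, 6↦0, 7↦0, 8↦0, 9↦10, 10↦7]  zeros at y ∈ {6, 7, 8}
  x = 7: [0↦3, 1↦4, 2↦7, 3↦0, 4↦4, 5↦7, 6↦8, 7↦6, 8↦0, 9↦0, 10↦5]  zeros at y ∈ {3, 8, 9}
  x = 8: [0↦1, 1↦6, 2↦9, 3↦9, 4↦5, 5↦7, 6↦3, 7↦3, 8↦6, 9↦0, 10↦6]  zeros at y ∈ {9}
  x = 9: [0↦7, 1↦9, 2↦5, 3↦5, 4↦8, 5↦2, 6↦8, 7↦3, 8↦8, 9↦0, 10↦0]  zeros at y ∈ {9, 10}
  x = 10: [0↦0, 1↦3, 2↦7, 3↦0, 4↦3, 5↦4, 6↦2, 7↦7, 8↦7, 9↦1, 10↦10]  zeros at y ∈ {0, 3}
Collecting zeros: affine points = {(0, 1), (1, 2), (1, 5), (1, 8), (2, 3), (3, 4), (4, 5), (5, 6), (5, 10), (6, 6), (6, 7), (6, 8), (7, 3), (7, 8), (7, 9), (8, 9), (9, 9), (9, 10), (10, 0), (10, 3)}.
Total count |C(F_11)_aff| = 20.


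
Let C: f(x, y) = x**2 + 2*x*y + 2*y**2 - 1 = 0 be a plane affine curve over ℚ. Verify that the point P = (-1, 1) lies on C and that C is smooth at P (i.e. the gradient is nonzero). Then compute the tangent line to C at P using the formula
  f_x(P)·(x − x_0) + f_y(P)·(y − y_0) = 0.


Tangent line at P: 2*y - 2 = 0.

Step 1: f(-1, 1) = 0, so P lies on C.
Step 2: partial derivatives
  f_x(x, y) = 2*x + 2*y, f_y(x, y) = 2*x + 4*y.
  f_x(P) = 0, f_y(P) = 2 (gradient nonzero, so P is smooth).
Step 3: tangent line at P: 0·(x − -1) + 2·(y − 1) = 0.
Expanding: 2*y - 2 = 0.


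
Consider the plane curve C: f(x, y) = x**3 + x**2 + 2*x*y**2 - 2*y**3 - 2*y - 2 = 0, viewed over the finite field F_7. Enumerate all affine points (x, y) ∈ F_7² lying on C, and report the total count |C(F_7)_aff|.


Affine F_7-points: {(1, 0), (1, 3), (1, 5), (2, 3), (3, 3), (4, 4), (5, 1), (5, 2), (6, 6)}; count = 9.

For each of the 49 pairs (x, y) ∈ F_7², evaluate f(x, y) mod 7. Record the zeros.
  x = 0: [0↦5, 1↦1, 2↦6, 3↦1, 4↦2, 5↦4, 6↦2]  zeros at y ∈ ∅
  x = 1: [0↦0, 1↦5, 2↦2, 3↦0, 4↦1, 5↦0, 6↦6]  zeros at y ∈ {0, 3, 5}
  x = 2: [0↦3, 1↦3, 2↦6, 3↦0, 4↦1, 5↦4, 6↦4]  zeros at y ∈ {3}
  x = 3: [0↦6, 1↦1, 2↦3, 3↦0, 4↦1, 5↦1, 6↦2]  zeros at y ∈ {3}
  x = 4: [0↦1, 1↦5, 2↦6, 3↦6, 4↦0, 5↦4, 6↦6]  zeros at y ∈ {4}
  x = 5: [0↦1, 1↦0, 2↦0, 3↦3, 4↦4, 5↦5, 6↦1]  zeros at y ∈ {1, 2}
  x = 6: [0↦5, 1↦6, 2↦5, 3↦4, 4↦5, 5↦3, 6↦0]  zeros at y ∈ {6}
Collecting zeros: affine points = {(1, 0), (1, 3), (1, 5), (2, 3), (3, 3), (4, 4), (5, 1), (5, 2), (6, 6)}.
Total count |C(F_7)_aff| = 9.


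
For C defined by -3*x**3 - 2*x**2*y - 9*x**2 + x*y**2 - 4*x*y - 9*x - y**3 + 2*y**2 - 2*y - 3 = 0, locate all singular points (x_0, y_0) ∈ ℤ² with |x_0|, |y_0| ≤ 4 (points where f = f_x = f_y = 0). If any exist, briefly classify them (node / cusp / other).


Singular points: {(-1, 0)}; classification: cusp.

Compute partial derivatives:
  f_x = -9*x**2 - 4*x*y - 18*x + y**2 - 4*y - 9.
  f_y = -2*x**2 + 2*x*y - 4*x - 3*y**2 + 4*y - 2.
Scan x_0 ∈ {−4, ..., 4}. For each x_0, f_y(x_0, y) is a polynomial in y; find its integer roots y ∈ {−4, ..., 4}, then test f_x and f at those candidates.
  x = -4: f_y(-4, y) = -3*y**2 - 4*y - 18; no integer root y with |y| ≤ 4.
  x = -3: f_y(-3, y) = -3*y**2 - 2*y - 8; no integer root y with |y| ≤ 4.
  x = -2: f_y(-2, y) = -3*y**2 - 2; no integer root y with |y| ≤ 4.
  x = -1: f_y(-1, y) = -3*y**2 + 2*y; vanishes at y ∈ {0}. (-1, 0): f_x = 0, f = 0 — SINGULAR.
  x = 0: f_y(0, y) = -3*y**2 + 4*y - 2; no integer root y with |y| ≤ 4.
  x = 1: f_y(1, y) = -3*y**2 + 6*y - 8; no integer root y with |y| ≤ 4.
  x = 2: f_y(2, y) = -3*y**2 + 8*y - 18; no integer root y with |y| ≤ 4.
  x = 3: f_y(3, y) = -3*y**2 + 10*y - 32; no integer root y with |y| ≤ 4.
  x = 4: f_y(4, y) = -3*y**2 + 12*y - 50; no integer root y with |y| ≤ 4.
Only singular point on the grid: (-1, 0).
Classify: substitute x = -1 + u, y = 0 + v and expand: f = -3*u**3 - 2*u**2*v + u*v**2 - v**3 + v**2.
No constant or linear terms (consistent with a singular point). Quadratic part: v**2. Cubic part: -3*u**3 - 2*u**2*v + u*v**2 - v**3.
The quadratic part v**2 is a perfect square, so there is a single (double) tangent line v = 0, i.e. y = 0. Restricting the cubic part to that line (v = 0) leaves -3*u**3 ≠ 0, so f is not divisible by v and the branch is v² ≈ 3*u**3 to lowest order — this is a cusp.
Classification: cusp.
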